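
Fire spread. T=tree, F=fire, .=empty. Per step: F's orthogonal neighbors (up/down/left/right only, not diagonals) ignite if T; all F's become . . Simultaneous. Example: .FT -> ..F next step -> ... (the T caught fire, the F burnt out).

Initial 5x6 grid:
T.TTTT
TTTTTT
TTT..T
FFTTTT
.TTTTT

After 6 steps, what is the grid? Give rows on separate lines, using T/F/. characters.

Step 1: 4 trees catch fire, 2 burn out
  T.TTTT
  TTTTTT
  FFT..T
  ..FTTT
  .FTTTT
Step 2: 5 trees catch fire, 4 burn out
  T.TTTT
  FFTTTT
  ..F..T
  ...FTT
  ..FTTT
Step 3: 4 trees catch fire, 5 burn out
  F.TTTT
  ..FTTT
  .....T
  ....FT
  ...FTT
Step 4: 4 trees catch fire, 4 burn out
  ..FTTT
  ...FTT
  .....T
  .....F
  ....FT
Step 5: 4 trees catch fire, 4 burn out
  ...FTT
  ....FT
  .....F
  ......
  .....F
Step 6: 2 trees catch fire, 4 burn out
  ....FT
  .....F
  ......
  ......
  ......

....FT
.....F
......
......
......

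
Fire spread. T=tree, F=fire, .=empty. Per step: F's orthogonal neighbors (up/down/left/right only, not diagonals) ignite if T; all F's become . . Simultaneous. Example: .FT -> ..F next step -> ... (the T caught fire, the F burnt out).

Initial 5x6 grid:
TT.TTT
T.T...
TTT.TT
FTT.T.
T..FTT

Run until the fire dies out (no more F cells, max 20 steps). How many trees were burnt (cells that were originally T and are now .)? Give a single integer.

Answer: 15

Derivation:
Step 1: +4 fires, +2 burnt (F count now 4)
Step 2: +5 fires, +4 burnt (F count now 5)
Step 3: +3 fires, +5 burnt (F count now 3)
Step 4: +3 fires, +3 burnt (F count now 3)
Step 5: +0 fires, +3 burnt (F count now 0)
Fire out after step 5
Initially T: 18, now '.': 27
Total burnt (originally-T cells now '.'): 15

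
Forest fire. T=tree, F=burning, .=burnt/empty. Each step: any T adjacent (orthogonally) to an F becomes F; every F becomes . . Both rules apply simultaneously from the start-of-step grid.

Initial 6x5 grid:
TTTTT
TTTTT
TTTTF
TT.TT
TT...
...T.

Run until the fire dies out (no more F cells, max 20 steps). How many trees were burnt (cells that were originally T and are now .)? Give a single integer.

Answer: 20

Derivation:
Step 1: +3 fires, +1 burnt (F count now 3)
Step 2: +4 fires, +3 burnt (F count now 4)
Step 3: +3 fires, +4 burnt (F count now 3)
Step 4: +4 fires, +3 burnt (F count now 4)
Step 5: +4 fires, +4 burnt (F count now 4)
Step 6: +2 fires, +4 burnt (F count now 2)
Step 7: +0 fires, +2 burnt (F count now 0)
Fire out after step 7
Initially T: 21, now '.': 29
Total burnt (originally-T cells now '.'): 20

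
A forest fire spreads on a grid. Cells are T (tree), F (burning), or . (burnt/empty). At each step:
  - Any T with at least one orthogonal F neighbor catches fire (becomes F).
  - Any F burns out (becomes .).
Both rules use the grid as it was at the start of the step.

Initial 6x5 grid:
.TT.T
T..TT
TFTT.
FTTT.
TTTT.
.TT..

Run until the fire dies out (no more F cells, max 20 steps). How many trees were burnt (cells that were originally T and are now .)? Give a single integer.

Step 1: +4 fires, +2 burnt (F count now 4)
Step 2: +4 fires, +4 burnt (F count now 4)
Step 3: +4 fires, +4 burnt (F count now 4)
Step 4: +3 fires, +4 burnt (F count now 3)
Step 5: +1 fires, +3 burnt (F count now 1)
Step 6: +0 fires, +1 burnt (F count now 0)
Fire out after step 6
Initially T: 18, now '.': 28
Total burnt (originally-T cells now '.'): 16

Answer: 16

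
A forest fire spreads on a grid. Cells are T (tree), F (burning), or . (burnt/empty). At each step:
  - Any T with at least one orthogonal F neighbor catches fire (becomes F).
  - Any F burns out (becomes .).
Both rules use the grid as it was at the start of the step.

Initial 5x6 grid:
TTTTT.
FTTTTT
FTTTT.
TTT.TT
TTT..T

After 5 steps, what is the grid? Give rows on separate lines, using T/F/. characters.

Step 1: 4 trees catch fire, 2 burn out
  FTTTT.
  .FTTTT
  .FTTT.
  FTT.TT
  TTT..T
Step 2: 5 trees catch fire, 4 burn out
  .FTTT.
  ..FTTT
  ..FTT.
  .FT.TT
  FTT..T
Step 3: 5 trees catch fire, 5 burn out
  ..FTT.
  ...FTT
  ...FT.
  ..F.TT
  .FT..T
Step 4: 4 trees catch fire, 5 burn out
  ...FT.
  ....FT
  ....F.
  ....TT
  ..F..T
Step 5: 3 trees catch fire, 4 burn out
  ....F.
  .....F
  ......
  ....FT
  .....T

....F.
.....F
......
....FT
.....T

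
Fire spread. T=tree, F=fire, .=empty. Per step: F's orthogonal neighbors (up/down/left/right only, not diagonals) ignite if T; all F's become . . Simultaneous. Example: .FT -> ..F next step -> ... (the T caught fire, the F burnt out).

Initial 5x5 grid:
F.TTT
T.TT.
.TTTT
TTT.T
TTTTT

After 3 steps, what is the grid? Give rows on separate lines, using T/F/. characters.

Step 1: 1 trees catch fire, 1 burn out
  ..TTT
  F.TT.
  .TTTT
  TTT.T
  TTTTT
Step 2: 0 trees catch fire, 1 burn out
  ..TTT
  ..TT.
  .TTTT
  TTT.T
  TTTTT
Step 3: 0 trees catch fire, 0 burn out
  ..TTT
  ..TT.
  .TTTT
  TTT.T
  TTTTT

..TTT
..TT.
.TTTT
TTT.T
TTTTT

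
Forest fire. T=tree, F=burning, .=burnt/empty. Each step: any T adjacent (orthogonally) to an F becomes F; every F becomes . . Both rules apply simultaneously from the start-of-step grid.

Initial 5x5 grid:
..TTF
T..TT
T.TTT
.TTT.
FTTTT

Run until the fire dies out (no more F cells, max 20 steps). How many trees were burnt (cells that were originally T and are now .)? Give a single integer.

Answer: 14

Derivation:
Step 1: +3 fires, +2 burnt (F count now 3)
Step 2: +5 fires, +3 burnt (F count now 5)
Step 3: +3 fires, +5 burnt (F count now 3)
Step 4: +3 fires, +3 burnt (F count now 3)
Step 5: +0 fires, +3 burnt (F count now 0)
Fire out after step 5
Initially T: 16, now '.': 23
Total burnt (originally-T cells now '.'): 14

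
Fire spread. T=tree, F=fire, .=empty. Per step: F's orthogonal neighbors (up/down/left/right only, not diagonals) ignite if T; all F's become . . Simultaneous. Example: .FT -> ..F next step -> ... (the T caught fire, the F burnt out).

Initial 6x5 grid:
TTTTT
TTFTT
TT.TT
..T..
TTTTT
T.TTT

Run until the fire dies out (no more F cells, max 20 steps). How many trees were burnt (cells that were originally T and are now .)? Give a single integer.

Answer: 13

Derivation:
Step 1: +3 fires, +1 burnt (F count now 3)
Step 2: +6 fires, +3 burnt (F count now 6)
Step 3: +4 fires, +6 burnt (F count now 4)
Step 4: +0 fires, +4 burnt (F count now 0)
Fire out after step 4
Initially T: 23, now '.': 20
Total burnt (originally-T cells now '.'): 13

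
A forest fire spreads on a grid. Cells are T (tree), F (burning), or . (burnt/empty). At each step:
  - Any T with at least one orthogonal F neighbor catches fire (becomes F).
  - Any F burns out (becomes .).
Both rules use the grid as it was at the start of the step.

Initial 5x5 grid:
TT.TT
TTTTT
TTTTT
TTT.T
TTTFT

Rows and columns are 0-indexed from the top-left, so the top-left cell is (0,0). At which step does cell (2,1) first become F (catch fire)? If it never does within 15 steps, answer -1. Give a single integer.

Step 1: cell (2,1)='T' (+2 fires, +1 burnt)
Step 2: cell (2,1)='T' (+3 fires, +2 burnt)
Step 3: cell (2,1)='T' (+4 fires, +3 burnt)
Step 4: cell (2,1)='F' (+5 fires, +4 burnt)
  -> target ignites at step 4
Step 5: cell (2,1)='.' (+4 fires, +5 burnt)
Step 6: cell (2,1)='.' (+3 fires, +4 burnt)
Step 7: cell (2,1)='.' (+1 fires, +3 burnt)
Step 8: cell (2,1)='.' (+0 fires, +1 burnt)
  fire out at step 8

4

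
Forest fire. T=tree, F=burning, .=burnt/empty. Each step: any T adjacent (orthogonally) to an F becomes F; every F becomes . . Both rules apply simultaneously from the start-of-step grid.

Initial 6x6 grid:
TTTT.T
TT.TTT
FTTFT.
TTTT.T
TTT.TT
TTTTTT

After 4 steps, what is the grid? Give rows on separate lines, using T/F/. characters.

Step 1: 7 trees catch fire, 2 burn out
  TTTT.T
  FT.FTT
  .FF.F.
  FTTF.T
  TTT.TT
  TTTTTT
Step 2: 7 trees catch fire, 7 burn out
  FTTF.T
  .F..FT
  ......
  .FF..T
  FTT.TT
  TTTTTT
Step 3: 6 trees catch fire, 7 burn out
  .FF..T
  .....F
  ......
  .....T
  .FF.TT
  FTTTTT
Step 4: 3 trees catch fire, 6 burn out
  .....F
  ......
  ......
  .....T
  ....TT
  .FFTTT

.....F
......
......
.....T
....TT
.FFTTT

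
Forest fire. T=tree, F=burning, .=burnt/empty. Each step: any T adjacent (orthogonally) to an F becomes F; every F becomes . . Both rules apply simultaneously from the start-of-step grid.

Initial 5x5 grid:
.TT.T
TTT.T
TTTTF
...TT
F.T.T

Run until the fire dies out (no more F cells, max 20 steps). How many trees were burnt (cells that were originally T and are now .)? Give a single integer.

Step 1: +3 fires, +2 burnt (F count now 3)
Step 2: +4 fires, +3 burnt (F count now 4)
Step 3: +2 fires, +4 burnt (F count now 2)
Step 4: +3 fires, +2 burnt (F count now 3)
Step 5: +2 fires, +3 burnt (F count now 2)
Step 6: +0 fires, +2 burnt (F count now 0)
Fire out after step 6
Initially T: 15, now '.': 24
Total burnt (originally-T cells now '.'): 14

Answer: 14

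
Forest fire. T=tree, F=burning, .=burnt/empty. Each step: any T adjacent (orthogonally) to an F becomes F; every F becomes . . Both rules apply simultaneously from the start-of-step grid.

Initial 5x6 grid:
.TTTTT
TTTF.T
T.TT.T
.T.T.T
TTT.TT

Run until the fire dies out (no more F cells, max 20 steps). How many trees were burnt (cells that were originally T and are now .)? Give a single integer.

Answer: 17

Derivation:
Step 1: +3 fires, +1 burnt (F count now 3)
Step 2: +5 fires, +3 burnt (F count now 5)
Step 3: +3 fires, +5 burnt (F count now 3)
Step 4: +2 fires, +3 burnt (F count now 2)
Step 5: +1 fires, +2 burnt (F count now 1)
Step 6: +1 fires, +1 burnt (F count now 1)
Step 7: +1 fires, +1 burnt (F count now 1)
Step 8: +1 fires, +1 burnt (F count now 1)
Step 9: +0 fires, +1 burnt (F count now 0)
Fire out after step 9
Initially T: 21, now '.': 26
Total burnt (originally-T cells now '.'): 17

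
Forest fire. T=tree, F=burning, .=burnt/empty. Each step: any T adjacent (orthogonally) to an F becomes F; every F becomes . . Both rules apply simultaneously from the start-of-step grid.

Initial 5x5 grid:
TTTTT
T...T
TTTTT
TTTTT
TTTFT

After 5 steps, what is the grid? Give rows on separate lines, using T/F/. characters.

Step 1: 3 trees catch fire, 1 burn out
  TTTTT
  T...T
  TTTTT
  TTTFT
  TTF.F
Step 2: 4 trees catch fire, 3 burn out
  TTTTT
  T...T
  TTTFT
  TTF.F
  TF...
Step 3: 4 trees catch fire, 4 burn out
  TTTTT
  T...T
  TTF.F
  TF...
  F....
Step 4: 3 trees catch fire, 4 burn out
  TTTTT
  T...F
  TF...
  F....
  .....
Step 5: 2 trees catch fire, 3 burn out
  TTTTF
  T....
  F....
  .....
  .....

TTTTF
T....
F....
.....
.....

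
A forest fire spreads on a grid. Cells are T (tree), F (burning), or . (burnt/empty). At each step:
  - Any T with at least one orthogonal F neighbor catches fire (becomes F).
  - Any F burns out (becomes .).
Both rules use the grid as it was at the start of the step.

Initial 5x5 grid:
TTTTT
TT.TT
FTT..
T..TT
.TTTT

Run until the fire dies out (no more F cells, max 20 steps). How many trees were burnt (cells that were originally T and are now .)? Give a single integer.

Answer: 12

Derivation:
Step 1: +3 fires, +1 burnt (F count now 3)
Step 2: +3 fires, +3 burnt (F count now 3)
Step 3: +1 fires, +3 burnt (F count now 1)
Step 4: +1 fires, +1 burnt (F count now 1)
Step 5: +1 fires, +1 burnt (F count now 1)
Step 6: +2 fires, +1 burnt (F count now 2)
Step 7: +1 fires, +2 burnt (F count now 1)
Step 8: +0 fires, +1 burnt (F count now 0)
Fire out after step 8
Initially T: 18, now '.': 19
Total burnt (originally-T cells now '.'): 12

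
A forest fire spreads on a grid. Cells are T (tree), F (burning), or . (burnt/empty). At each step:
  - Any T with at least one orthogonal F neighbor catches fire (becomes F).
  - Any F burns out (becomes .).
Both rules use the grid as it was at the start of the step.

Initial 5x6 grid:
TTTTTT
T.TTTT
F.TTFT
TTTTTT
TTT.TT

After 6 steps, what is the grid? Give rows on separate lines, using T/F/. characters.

Step 1: 6 trees catch fire, 2 burn out
  TTTTTT
  F.TTFT
  ..TF.F
  FTTTFT
  TTT.TT
Step 2: 10 trees catch fire, 6 burn out
  FTTTFT
  ..TF.F
  ..F...
  .FTF.F
  FTT.FT
Step 3: 7 trees catch fire, 10 burn out
  .FTF.F
  ..F...
  ......
  ..F...
  .FT..F
Step 4: 2 trees catch fire, 7 burn out
  ..F...
  ......
  ......
  ......
  ..F...
Step 5: 0 trees catch fire, 2 burn out
  ......
  ......
  ......
  ......
  ......
Step 6: 0 trees catch fire, 0 burn out
  ......
  ......
  ......
  ......
  ......

......
......
......
......
......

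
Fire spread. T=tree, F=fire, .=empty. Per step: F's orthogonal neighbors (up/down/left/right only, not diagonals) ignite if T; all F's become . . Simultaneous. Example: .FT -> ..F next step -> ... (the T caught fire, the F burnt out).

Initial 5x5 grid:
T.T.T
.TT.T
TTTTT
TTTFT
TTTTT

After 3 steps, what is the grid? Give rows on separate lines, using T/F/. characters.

Step 1: 4 trees catch fire, 1 burn out
  T.T.T
  .TT.T
  TTTFT
  TTF.F
  TTTFT
Step 2: 5 trees catch fire, 4 burn out
  T.T.T
  .TT.T
  TTF.F
  TF...
  TTF.F
Step 3: 5 trees catch fire, 5 burn out
  T.T.T
  .TF.F
  TF...
  F....
  TF...

T.T.T
.TF.F
TF...
F....
TF...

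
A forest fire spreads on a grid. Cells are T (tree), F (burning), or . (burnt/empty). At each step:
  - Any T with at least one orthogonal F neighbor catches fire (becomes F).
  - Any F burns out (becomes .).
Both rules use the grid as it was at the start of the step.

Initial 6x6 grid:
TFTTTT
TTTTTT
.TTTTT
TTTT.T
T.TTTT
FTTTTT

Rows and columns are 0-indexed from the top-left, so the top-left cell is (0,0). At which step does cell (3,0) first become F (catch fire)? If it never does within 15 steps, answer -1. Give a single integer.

Step 1: cell (3,0)='T' (+5 fires, +2 burnt)
Step 2: cell (3,0)='F' (+6 fires, +5 burnt)
  -> target ignites at step 2
Step 3: cell (3,0)='.' (+6 fires, +6 burnt)
Step 4: cell (3,0)='.' (+6 fires, +6 burnt)
Step 5: cell (3,0)='.' (+5 fires, +6 burnt)
Step 6: cell (3,0)='.' (+2 fires, +5 burnt)
Step 7: cell (3,0)='.' (+1 fires, +2 burnt)
Step 8: cell (3,0)='.' (+0 fires, +1 burnt)
  fire out at step 8

2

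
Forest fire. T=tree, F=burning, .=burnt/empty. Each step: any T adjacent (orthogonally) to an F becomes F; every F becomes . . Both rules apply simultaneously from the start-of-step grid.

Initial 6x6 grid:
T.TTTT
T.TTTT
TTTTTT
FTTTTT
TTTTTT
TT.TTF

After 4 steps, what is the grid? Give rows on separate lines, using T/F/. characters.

Step 1: 5 trees catch fire, 2 burn out
  T.TTTT
  T.TTTT
  FTTTTT
  .FTTTT
  FTTTTF
  TT.TF.
Step 2: 8 trees catch fire, 5 burn out
  T.TTTT
  F.TTTT
  .FTTTT
  ..FTTF
  .FTTF.
  FT.F..
Step 3: 8 trees catch fire, 8 burn out
  F.TTTT
  ..TTTT
  ..FTTF
  ...FF.
  ..FF..
  .F....
Step 4: 4 trees catch fire, 8 burn out
  ..TTTT
  ..FTTF
  ...FF.
  ......
  ......
  ......

..TTTT
..FTTF
...FF.
......
......
......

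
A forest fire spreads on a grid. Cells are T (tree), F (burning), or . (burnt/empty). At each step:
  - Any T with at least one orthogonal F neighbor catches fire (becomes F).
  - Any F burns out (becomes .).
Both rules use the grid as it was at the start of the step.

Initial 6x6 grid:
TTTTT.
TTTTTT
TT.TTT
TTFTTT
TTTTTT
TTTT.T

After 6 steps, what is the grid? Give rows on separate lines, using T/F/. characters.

Step 1: 3 trees catch fire, 1 burn out
  TTTTT.
  TTTTTT
  TT.TTT
  TF.FTT
  TTFTTT
  TTTT.T
Step 2: 7 trees catch fire, 3 burn out
  TTTTT.
  TTTTTT
  TF.FTT
  F...FT
  TF.FTT
  TTFT.T
Step 3: 9 trees catch fire, 7 burn out
  TTTTT.
  TFTFTT
  F...FT
  .....F
  F...FT
  TF.F.T
Step 4: 8 trees catch fire, 9 burn out
  TFTFT.
  F.F.FT
  .....F
  ......
  .....F
  F....T
Step 5: 5 trees catch fire, 8 burn out
  F.F.F.
  .....F
  ......
  ......
  ......
  .....F
Step 6: 0 trees catch fire, 5 burn out
  ......
  ......
  ......
  ......
  ......
  ......

......
......
......
......
......
......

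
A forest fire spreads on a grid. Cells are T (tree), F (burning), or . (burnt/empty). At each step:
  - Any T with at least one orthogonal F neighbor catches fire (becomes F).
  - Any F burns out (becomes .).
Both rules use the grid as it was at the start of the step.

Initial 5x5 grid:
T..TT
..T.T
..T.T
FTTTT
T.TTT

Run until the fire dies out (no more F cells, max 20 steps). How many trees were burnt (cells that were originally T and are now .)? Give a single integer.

Answer: 14

Derivation:
Step 1: +2 fires, +1 burnt (F count now 2)
Step 2: +1 fires, +2 burnt (F count now 1)
Step 3: +3 fires, +1 burnt (F count now 3)
Step 4: +3 fires, +3 burnt (F count now 3)
Step 5: +2 fires, +3 burnt (F count now 2)
Step 6: +1 fires, +2 burnt (F count now 1)
Step 7: +1 fires, +1 burnt (F count now 1)
Step 8: +1 fires, +1 burnt (F count now 1)
Step 9: +0 fires, +1 burnt (F count now 0)
Fire out after step 9
Initially T: 15, now '.': 24
Total burnt (originally-T cells now '.'): 14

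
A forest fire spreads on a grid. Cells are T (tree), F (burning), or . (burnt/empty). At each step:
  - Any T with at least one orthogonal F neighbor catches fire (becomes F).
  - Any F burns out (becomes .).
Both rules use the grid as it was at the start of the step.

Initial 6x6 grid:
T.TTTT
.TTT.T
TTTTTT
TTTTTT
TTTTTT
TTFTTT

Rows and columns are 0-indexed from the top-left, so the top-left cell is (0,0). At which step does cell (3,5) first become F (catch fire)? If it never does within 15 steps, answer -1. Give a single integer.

Step 1: cell (3,5)='T' (+3 fires, +1 burnt)
Step 2: cell (3,5)='T' (+5 fires, +3 burnt)
Step 3: cell (3,5)='T' (+6 fires, +5 burnt)
Step 4: cell (3,5)='T' (+6 fires, +6 burnt)
Step 5: cell (3,5)='F' (+6 fires, +6 burnt)
  -> target ignites at step 5
Step 6: cell (3,5)='.' (+2 fires, +6 burnt)
Step 7: cell (3,5)='.' (+2 fires, +2 burnt)
Step 8: cell (3,5)='.' (+1 fires, +2 burnt)
Step 9: cell (3,5)='.' (+0 fires, +1 burnt)
  fire out at step 9

5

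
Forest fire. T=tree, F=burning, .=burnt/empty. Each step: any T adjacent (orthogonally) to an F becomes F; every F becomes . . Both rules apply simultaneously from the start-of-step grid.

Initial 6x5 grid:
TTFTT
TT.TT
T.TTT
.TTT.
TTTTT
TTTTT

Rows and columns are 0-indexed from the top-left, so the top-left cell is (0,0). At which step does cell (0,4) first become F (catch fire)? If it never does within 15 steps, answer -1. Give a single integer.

Step 1: cell (0,4)='T' (+2 fires, +1 burnt)
Step 2: cell (0,4)='F' (+4 fires, +2 burnt)
  -> target ignites at step 2
Step 3: cell (0,4)='.' (+3 fires, +4 burnt)
Step 4: cell (0,4)='.' (+4 fires, +3 burnt)
Step 5: cell (0,4)='.' (+2 fires, +4 burnt)
Step 6: cell (0,4)='.' (+4 fires, +2 burnt)
Step 7: cell (0,4)='.' (+3 fires, +4 burnt)
Step 8: cell (0,4)='.' (+2 fires, +3 burnt)
Step 9: cell (0,4)='.' (+1 fires, +2 burnt)
Step 10: cell (0,4)='.' (+0 fires, +1 burnt)
  fire out at step 10

2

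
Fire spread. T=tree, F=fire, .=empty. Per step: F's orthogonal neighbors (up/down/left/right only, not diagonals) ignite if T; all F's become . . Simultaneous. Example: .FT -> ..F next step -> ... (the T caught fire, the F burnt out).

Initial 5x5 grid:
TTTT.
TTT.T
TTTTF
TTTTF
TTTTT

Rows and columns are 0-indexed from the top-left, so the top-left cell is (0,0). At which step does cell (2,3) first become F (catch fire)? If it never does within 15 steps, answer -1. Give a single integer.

Step 1: cell (2,3)='F' (+4 fires, +2 burnt)
  -> target ignites at step 1
Step 2: cell (2,3)='.' (+3 fires, +4 burnt)
Step 3: cell (2,3)='.' (+4 fires, +3 burnt)
Step 4: cell (2,3)='.' (+5 fires, +4 burnt)
Step 5: cell (2,3)='.' (+4 fires, +5 burnt)
Step 6: cell (2,3)='.' (+1 fires, +4 burnt)
Step 7: cell (2,3)='.' (+0 fires, +1 burnt)
  fire out at step 7

1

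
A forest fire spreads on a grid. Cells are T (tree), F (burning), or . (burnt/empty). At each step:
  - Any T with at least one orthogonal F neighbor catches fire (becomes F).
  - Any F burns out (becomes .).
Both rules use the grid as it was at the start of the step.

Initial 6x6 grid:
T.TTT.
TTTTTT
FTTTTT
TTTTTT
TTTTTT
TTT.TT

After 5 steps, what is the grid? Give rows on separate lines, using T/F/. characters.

Step 1: 3 trees catch fire, 1 burn out
  T.TTT.
  FTTTTT
  .FTTTT
  FTTTTT
  TTTTTT
  TTT.TT
Step 2: 5 trees catch fire, 3 burn out
  F.TTT.
  .FTTTT
  ..FTTT
  .FTTTT
  FTTTTT
  TTT.TT
Step 3: 5 trees catch fire, 5 burn out
  ..TTT.
  ..FTTT
  ...FTT
  ..FTTT
  .FTTTT
  FTT.TT
Step 4: 6 trees catch fire, 5 burn out
  ..FTT.
  ...FTT
  ....FT
  ...FTT
  ..FTTT
  .FT.TT
Step 5: 6 trees catch fire, 6 burn out
  ...FT.
  ....FT
  .....F
  ....FT
  ...FTT
  ..F.TT

...FT.
....FT
.....F
....FT
...FTT
..F.TT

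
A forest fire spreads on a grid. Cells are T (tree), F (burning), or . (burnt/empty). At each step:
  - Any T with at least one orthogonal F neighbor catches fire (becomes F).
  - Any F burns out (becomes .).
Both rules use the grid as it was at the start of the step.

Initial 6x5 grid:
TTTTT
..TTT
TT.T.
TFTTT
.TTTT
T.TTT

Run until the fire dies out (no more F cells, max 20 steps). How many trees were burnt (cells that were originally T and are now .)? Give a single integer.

Step 1: +4 fires, +1 burnt (F count now 4)
Step 2: +3 fires, +4 burnt (F count now 3)
Step 3: +4 fires, +3 burnt (F count now 4)
Step 4: +3 fires, +4 burnt (F count now 3)
Step 5: +4 fires, +3 burnt (F count now 4)
Step 6: +2 fires, +4 burnt (F count now 2)
Step 7: +1 fires, +2 burnt (F count now 1)
Step 8: +1 fires, +1 burnt (F count now 1)
Step 9: +0 fires, +1 burnt (F count now 0)
Fire out after step 9
Initially T: 23, now '.': 29
Total burnt (originally-T cells now '.'): 22

Answer: 22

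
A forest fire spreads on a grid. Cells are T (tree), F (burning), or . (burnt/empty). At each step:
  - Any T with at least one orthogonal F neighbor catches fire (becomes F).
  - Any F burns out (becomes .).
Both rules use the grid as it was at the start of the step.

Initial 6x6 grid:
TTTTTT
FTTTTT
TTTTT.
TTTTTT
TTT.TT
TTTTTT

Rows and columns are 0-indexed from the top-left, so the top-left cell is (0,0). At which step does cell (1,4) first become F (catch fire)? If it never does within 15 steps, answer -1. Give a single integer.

Step 1: cell (1,4)='T' (+3 fires, +1 burnt)
Step 2: cell (1,4)='T' (+4 fires, +3 burnt)
Step 3: cell (1,4)='T' (+5 fires, +4 burnt)
Step 4: cell (1,4)='F' (+6 fires, +5 burnt)
  -> target ignites at step 4
Step 5: cell (1,4)='.' (+6 fires, +6 burnt)
Step 6: cell (1,4)='.' (+3 fires, +6 burnt)
Step 7: cell (1,4)='.' (+3 fires, +3 burnt)
Step 8: cell (1,4)='.' (+2 fires, +3 burnt)
Step 9: cell (1,4)='.' (+1 fires, +2 burnt)
Step 10: cell (1,4)='.' (+0 fires, +1 burnt)
  fire out at step 10

4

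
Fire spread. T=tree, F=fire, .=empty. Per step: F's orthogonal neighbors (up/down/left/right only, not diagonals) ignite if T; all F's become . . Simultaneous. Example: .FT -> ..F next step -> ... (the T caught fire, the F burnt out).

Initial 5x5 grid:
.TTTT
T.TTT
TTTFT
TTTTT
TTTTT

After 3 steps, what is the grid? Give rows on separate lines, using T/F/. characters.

Step 1: 4 trees catch fire, 1 burn out
  .TTTT
  T.TFT
  TTF.F
  TTTFT
  TTTTT
Step 2: 7 trees catch fire, 4 burn out
  .TTFT
  T.F.F
  TF...
  TTF.F
  TTTFT
Step 3: 6 trees catch fire, 7 burn out
  .TF.F
  T....
  F....
  TF...
  TTF.F

.TF.F
T....
F....
TF...
TTF.F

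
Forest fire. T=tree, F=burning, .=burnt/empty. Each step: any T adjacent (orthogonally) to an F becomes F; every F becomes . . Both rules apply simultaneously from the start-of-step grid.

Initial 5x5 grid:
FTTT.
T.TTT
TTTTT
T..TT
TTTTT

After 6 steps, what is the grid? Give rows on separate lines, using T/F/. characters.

Step 1: 2 trees catch fire, 1 burn out
  .FTT.
  F.TTT
  TTTTT
  T..TT
  TTTTT
Step 2: 2 trees catch fire, 2 burn out
  ..FT.
  ..TTT
  FTTTT
  T..TT
  TTTTT
Step 3: 4 trees catch fire, 2 burn out
  ...F.
  ..FTT
  .FTTT
  F..TT
  TTTTT
Step 4: 3 trees catch fire, 4 burn out
  .....
  ...FT
  ..FTT
  ...TT
  FTTTT
Step 5: 3 trees catch fire, 3 burn out
  .....
  ....F
  ...FT
  ...TT
  .FTTT
Step 6: 3 trees catch fire, 3 burn out
  .....
  .....
  ....F
  ...FT
  ..FTT

.....
.....
....F
...FT
..FTT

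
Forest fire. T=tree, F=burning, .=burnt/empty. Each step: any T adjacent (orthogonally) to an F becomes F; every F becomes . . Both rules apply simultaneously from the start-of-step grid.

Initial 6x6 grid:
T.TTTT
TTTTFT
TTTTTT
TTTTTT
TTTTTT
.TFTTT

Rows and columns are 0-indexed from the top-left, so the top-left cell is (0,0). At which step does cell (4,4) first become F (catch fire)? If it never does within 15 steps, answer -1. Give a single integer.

Step 1: cell (4,4)='T' (+7 fires, +2 burnt)
Step 2: cell (4,4)='T' (+10 fires, +7 burnt)
Step 3: cell (4,4)='F' (+9 fires, +10 burnt)
  -> target ignites at step 3
Step 4: cell (4,4)='.' (+4 fires, +9 burnt)
Step 5: cell (4,4)='.' (+2 fires, +4 burnt)
Step 6: cell (4,4)='.' (+0 fires, +2 burnt)
  fire out at step 6

3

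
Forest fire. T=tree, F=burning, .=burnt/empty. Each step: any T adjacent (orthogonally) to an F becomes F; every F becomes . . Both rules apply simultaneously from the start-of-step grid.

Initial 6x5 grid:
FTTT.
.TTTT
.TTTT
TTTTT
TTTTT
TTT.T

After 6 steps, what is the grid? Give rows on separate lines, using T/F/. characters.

Step 1: 1 trees catch fire, 1 burn out
  .FTT.
  .TTTT
  .TTTT
  TTTTT
  TTTTT
  TTT.T
Step 2: 2 trees catch fire, 1 burn out
  ..FT.
  .FTTT
  .TTTT
  TTTTT
  TTTTT
  TTT.T
Step 3: 3 trees catch fire, 2 burn out
  ...F.
  ..FTT
  .FTTT
  TTTTT
  TTTTT
  TTT.T
Step 4: 3 trees catch fire, 3 burn out
  .....
  ...FT
  ..FTT
  TFTTT
  TTTTT
  TTT.T
Step 5: 5 trees catch fire, 3 burn out
  .....
  ....F
  ...FT
  F.FTT
  TFTTT
  TTT.T
Step 6: 5 trees catch fire, 5 burn out
  .....
  .....
  ....F
  ...FT
  F.FTT
  TFT.T

.....
.....
....F
...FT
F.FTT
TFT.T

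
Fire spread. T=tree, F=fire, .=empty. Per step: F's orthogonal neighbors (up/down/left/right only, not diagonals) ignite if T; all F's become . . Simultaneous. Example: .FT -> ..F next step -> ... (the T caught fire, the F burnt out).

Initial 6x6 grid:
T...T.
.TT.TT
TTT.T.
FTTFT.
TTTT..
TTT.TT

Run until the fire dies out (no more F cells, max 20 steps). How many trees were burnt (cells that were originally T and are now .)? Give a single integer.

Step 1: +6 fires, +2 burnt (F count now 6)
Step 2: +6 fires, +6 burnt (F count now 6)
Step 3: +5 fires, +6 burnt (F count now 5)
Step 4: +2 fires, +5 burnt (F count now 2)
Step 5: +0 fires, +2 burnt (F count now 0)
Fire out after step 5
Initially T: 22, now '.': 33
Total burnt (originally-T cells now '.'): 19

Answer: 19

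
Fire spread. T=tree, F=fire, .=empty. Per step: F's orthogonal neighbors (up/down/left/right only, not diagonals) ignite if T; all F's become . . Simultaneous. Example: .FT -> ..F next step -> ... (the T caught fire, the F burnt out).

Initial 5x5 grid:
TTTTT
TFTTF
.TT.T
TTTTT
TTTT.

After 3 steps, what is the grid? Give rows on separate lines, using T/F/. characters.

Step 1: 7 trees catch fire, 2 burn out
  TFTTF
  F.FF.
  .FT.F
  TTTTT
  TTTT.
Step 2: 6 trees catch fire, 7 burn out
  F.FF.
  .....
  ..F..
  TFTTF
  TTTT.
Step 3: 4 trees catch fire, 6 burn out
  .....
  .....
  .....
  F.FF.
  TFTT.

.....
.....
.....
F.FF.
TFTT.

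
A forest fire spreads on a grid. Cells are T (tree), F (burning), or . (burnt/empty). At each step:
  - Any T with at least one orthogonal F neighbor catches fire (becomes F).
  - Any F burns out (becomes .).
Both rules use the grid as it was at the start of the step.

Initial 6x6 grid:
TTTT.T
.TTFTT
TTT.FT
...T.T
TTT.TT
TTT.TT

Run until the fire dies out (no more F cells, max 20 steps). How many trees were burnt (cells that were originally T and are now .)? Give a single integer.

Step 1: +4 fires, +2 burnt (F count now 4)
Step 2: +5 fires, +4 burnt (F count now 5)
Step 3: +4 fires, +5 burnt (F count now 4)
Step 4: +4 fires, +4 burnt (F count now 4)
Step 5: +1 fires, +4 burnt (F count now 1)
Step 6: +0 fires, +1 burnt (F count now 0)
Fire out after step 6
Initially T: 25, now '.': 29
Total burnt (originally-T cells now '.'): 18

Answer: 18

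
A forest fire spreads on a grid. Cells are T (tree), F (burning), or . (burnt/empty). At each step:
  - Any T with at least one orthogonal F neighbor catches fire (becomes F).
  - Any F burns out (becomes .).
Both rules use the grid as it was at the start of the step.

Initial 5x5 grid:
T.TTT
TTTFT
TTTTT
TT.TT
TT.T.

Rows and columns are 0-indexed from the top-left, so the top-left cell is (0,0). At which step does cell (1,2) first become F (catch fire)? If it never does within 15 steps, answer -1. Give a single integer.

Step 1: cell (1,2)='F' (+4 fires, +1 burnt)
  -> target ignites at step 1
Step 2: cell (1,2)='.' (+6 fires, +4 burnt)
Step 3: cell (1,2)='.' (+4 fires, +6 burnt)
Step 4: cell (1,2)='.' (+3 fires, +4 burnt)
Step 5: cell (1,2)='.' (+2 fires, +3 burnt)
Step 6: cell (1,2)='.' (+1 fires, +2 burnt)
Step 7: cell (1,2)='.' (+0 fires, +1 burnt)
  fire out at step 7

1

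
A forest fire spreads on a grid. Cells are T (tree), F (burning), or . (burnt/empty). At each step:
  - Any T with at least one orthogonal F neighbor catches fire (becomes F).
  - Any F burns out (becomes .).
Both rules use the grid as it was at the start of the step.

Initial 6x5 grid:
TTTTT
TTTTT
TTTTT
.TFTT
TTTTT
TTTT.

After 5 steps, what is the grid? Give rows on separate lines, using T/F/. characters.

Step 1: 4 trees catch fire, 1 burn out
  TTTTT
  TTTTT
  TTFTT
  .F.FT
  TTFTT
  TTTT.
Step 2: 7 trees catch fire, 4 burn out
  TTTTT
  TTFTT
  TF.FT
  ....F
  TF.FT
  TTFT.
Step 3: 9 trees catch fire, 7 burn out
  TTFTT
  TF.FT
  F...F
  .....
  F...F
  TF.F.
Step 4: 5 trees catch fire, 9 burn out
  TF.FT
  F...F
  .....
  .....
  .....
  F....
Step 5: 2 trees catch fire, 5 burn out
  F...F
  .....
  .....
  .....
  .....
  .....

F...F
.....
.....
.....
.....
.....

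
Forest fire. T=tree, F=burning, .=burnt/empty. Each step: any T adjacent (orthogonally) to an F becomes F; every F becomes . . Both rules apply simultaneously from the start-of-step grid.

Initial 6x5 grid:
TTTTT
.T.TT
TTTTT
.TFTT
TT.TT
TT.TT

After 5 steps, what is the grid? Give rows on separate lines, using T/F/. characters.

Step 1: 3 trees catch fire, 1 burn out
  TTTTT
  .T.TT
  TTFTT
  .F.FT
  TT.TT
  TT.TT
Step 2: 5 trees catch fire, 3 burn out
  TTTTT
  .T.TT
  TF.FT
  ....F
  TF.FT
  TT.TT
Step 3: 8 trees catch fire, 5 burn out
  TTTTT
  .F.FT
  F...F
  .....
  F...F
  TF.FT
Step 4: 5 trees catch fire, 8 burn out
  TFTFT
  ....F
  .....
  .....
  .....
  F...F
Step 5: 3 trees catch fire, 5 burn out
  F.F.F
  .....
  .....
  .....
  .....
  .....

F.F.F
.....
.....
.....
.....
.....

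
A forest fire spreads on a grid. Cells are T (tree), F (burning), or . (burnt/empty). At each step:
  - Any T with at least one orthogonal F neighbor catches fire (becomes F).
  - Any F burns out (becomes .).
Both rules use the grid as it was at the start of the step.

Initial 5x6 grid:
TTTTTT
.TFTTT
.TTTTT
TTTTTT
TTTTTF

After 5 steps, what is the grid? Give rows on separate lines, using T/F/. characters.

Step 1: 6 trees catch fire, 2 burn out
  TTFTTT
  .F.FTT
  .TFTTT
  TTTTTF
  TTTTF.
Step 2: 9 trees catch fire, 6 burn out
  TF.FTT
  ....FT
  .F.FTF
  TTFTF.
  TTTF..
Step 3: 7 trees catch fire, 9 burn out
  F...FT
  .....F
  ....F.
  TF.F..
  TTF...
Step 4: 3 trees catch fire, 7 burn out
  .....F
  ......
  ......
  F.....
  TF....
Step 5: 1 trees catch fire, 3 burn out
  ......
  ......
  ......
  ......
  F.....

......
......
......
......
F.....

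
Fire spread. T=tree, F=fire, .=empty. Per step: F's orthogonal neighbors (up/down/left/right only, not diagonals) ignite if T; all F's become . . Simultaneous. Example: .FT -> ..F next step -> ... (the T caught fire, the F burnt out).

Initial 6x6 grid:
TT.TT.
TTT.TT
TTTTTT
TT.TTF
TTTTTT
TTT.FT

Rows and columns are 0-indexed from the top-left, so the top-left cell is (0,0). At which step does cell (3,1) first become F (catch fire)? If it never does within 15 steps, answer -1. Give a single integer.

Step 1: cell (3,1)='T' (+5 fires, +2 burnt)
Step 2: cell (3,1)='T' (+4 fires, +5 burnt)
Step 3: cell (3,1)='T' (+3 fires, +4 burnt)
Step 4: cell (3,1)='T' (+4 fires, +3 burnt)
Step 5: cell (3,1)='F' (+6 fires, +4 burnt)
  -> target ignites at step 5
Step 6: cell (3,1)='.' (+4 fires, +6 burnt)
Step 7: cell (3,1)='.' (+2 fires, +4 burnt)
Step 8: cell (3,1)='.' (+1 fires, +2 burnt)
Step 9: cell (3,1)='.' (+0 fires, +1 burnt)
  fire out at step 9

5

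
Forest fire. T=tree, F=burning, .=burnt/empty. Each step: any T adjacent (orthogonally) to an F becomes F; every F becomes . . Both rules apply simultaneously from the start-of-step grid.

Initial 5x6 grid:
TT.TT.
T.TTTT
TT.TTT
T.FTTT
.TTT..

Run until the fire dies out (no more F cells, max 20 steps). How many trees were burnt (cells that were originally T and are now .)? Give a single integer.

Answer: 15

Derivation:
Step 1: +2 fires, +1 burnt (F count now 2)
Step 2: +4 fires, +2 burnt (F count now 4)
Step 3: +3 fires, +4 burnt (F count now 3)
Step 4: +4 fires, +3 burnt (F count now 4)
Step 5: +2 fires, +4 burnt (F count now 2)
Step 6: +0 fires, +2 burnt (F count now 0)
Fire out after step 6
Initially T: 21, now '.': 24
Total burnt (originally-T cells now '.'): 15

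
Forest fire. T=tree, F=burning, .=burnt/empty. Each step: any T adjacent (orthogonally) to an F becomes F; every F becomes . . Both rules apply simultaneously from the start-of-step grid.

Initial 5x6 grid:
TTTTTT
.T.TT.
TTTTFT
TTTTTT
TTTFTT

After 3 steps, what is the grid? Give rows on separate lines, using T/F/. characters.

Step 1: 7 trees catch fire, 2 burn out
  TTTTTT
  .T.TF.
  TTTF.F
  TTTFFT
  TTF.FT
Step 2: 7 trees catch fire, 7 burn out
  TTTTFT
  .T.F..
  TTF...
  TTF..F
  TF...F
Step 3: 5 trees catch fire, 7 burn out
  TTTF.F
  .T....
  TF....
  TF....
  F.....

TTTF.F
.T....
TF....
TF....
F.....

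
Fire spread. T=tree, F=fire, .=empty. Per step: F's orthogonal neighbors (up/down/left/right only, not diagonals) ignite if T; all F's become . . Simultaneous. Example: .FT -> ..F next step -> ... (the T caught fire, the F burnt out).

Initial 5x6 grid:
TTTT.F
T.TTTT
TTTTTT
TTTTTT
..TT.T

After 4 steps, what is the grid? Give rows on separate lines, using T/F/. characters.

Step 1: 1 trees catch fire, 1 burn out
  TTTT..
  T.TTTF
  TTTTTT
  TTTTTT
  ..TT.T
Step 2: 2 trees catch fire, 1 burn out
  TTTT..
  T.TTF.
  TTTTTF
  TTTTTT
  ..TT.T
Step 3: 3 trees catch fire, 2 burn out
  TTTT..
  T.TF..
  TTTTF.
  TTTTTF
  ..TT.T
Step 4: 5 trees catch fire, 3 burn out
  TTTF..
  T.F...
  TTTF..
  TTTTF.
  ..TT.F

TTTF..
T.F...
TTTF..
TTTTF.
..TT.F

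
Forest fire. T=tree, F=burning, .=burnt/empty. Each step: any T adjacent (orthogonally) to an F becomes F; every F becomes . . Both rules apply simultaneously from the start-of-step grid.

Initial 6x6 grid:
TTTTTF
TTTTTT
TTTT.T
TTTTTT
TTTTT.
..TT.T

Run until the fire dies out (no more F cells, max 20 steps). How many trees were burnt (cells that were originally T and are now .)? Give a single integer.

Answer: 29

Derivation:
Step 1: +2 fires, +1 burnt (F count now 2)
Step 2: +3 fires, +2 burnt (F count now 3)
Step 3: +3 fires, +3 burnt (F count now 3)
Step 4: +4 fires, +3 burnt (F count now 4)
Step 5: +5 fires, +4 burnt (F count now 5)
Step 6: +4 fires, +5 burnt (F count now 4)
Step 7: +4 fires, +4 burnt (F count now 4)
Step 8: +3 fires, +4 burnt (F count now 3)
Step 9: +1 fires, +3 burnt (F count now 1)
Step 10: +0 fires, +1 burnt (F count now 0)
Fire out after step 10
Initially T: 30, now '.': 35
Total burnt (originally-T cells now '.'): 29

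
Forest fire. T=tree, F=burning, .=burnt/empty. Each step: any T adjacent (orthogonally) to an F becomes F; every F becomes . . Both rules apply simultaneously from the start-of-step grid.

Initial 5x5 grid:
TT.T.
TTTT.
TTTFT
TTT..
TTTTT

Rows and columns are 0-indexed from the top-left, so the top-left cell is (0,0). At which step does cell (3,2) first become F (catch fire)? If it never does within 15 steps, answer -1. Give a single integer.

Step 1: cell (3,2)='T' (+3 fires, +1 burnt)
Step 2: cell (3,2)='F' (+4 fires, +3 burnt)
  -> target ignites at step 2
Step 3: cell (3,2)='.' (+4 fires, +4 burnt)
Step 4: cell (3,2)='.' (+5 fires, +4 burnt)
Step 5: cell (3,2)='.' (+3 fires, +5 burnt)
Step 6: cell (3,2)='.' (+0 fires, +3 burnt)
  fire out at step 6

2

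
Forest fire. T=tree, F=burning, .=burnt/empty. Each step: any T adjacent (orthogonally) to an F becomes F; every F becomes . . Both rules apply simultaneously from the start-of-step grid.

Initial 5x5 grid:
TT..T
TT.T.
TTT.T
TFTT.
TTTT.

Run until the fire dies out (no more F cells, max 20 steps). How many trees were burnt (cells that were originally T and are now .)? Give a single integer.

Step 1: +4 fires, +1 burnt (F count now 4)
Step 2: +6 fires, +4 burnt (F count now 6)
Step 3: +3 fires, +6 burnt (F count now 3)
Step 4: +1 fires, +3 burnt (F count now 1)
Step 5: +0 fires, +1 burnt (F count now 0)
Fire out after step 5
Initially T: 17, now '.': 22
Total burnt (originally-T cells now '.'): 14

Answer: 14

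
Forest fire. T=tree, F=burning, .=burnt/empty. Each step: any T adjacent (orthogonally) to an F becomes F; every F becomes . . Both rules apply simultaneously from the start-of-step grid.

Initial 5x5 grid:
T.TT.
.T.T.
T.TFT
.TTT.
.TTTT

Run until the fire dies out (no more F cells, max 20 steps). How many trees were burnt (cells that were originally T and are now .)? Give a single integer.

Answer: 12

Derivation:
Step 1: +4 fires, +1 burnt (F count now 4)
Step 2: +3 fires, +4 burnt (F count now 3)
Step 3: +4 fires, +3 burnt (F count now 4)
Step 4: +1 fires, +4 burnt (F count now 1)
Step 5: +0 fires, +1 burnt (F count now 0)
Fire out after step 5
Initially T: 15, now '.': 22
Total burnt (originally-T cells now '.'): 12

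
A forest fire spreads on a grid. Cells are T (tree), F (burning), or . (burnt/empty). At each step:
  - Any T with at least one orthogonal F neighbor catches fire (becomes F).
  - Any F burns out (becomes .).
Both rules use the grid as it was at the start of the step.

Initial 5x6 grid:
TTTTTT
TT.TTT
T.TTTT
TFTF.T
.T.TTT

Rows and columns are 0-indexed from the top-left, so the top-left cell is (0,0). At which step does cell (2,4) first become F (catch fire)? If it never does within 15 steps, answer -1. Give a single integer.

Step 1: cell (2,4)='T' (+5 fires, +2 burnt)
Step 2: cell (2,4)='F' (+5 fires, +5 burnt)
  -> target ignites at step 2
Step 3: cell (2,4)='.' (+5 fires, +5 burnt)
Step 4: cell (2,4)='.' (+6 fires, +5 burnt)
Step 5: cell (2,4)='.' (+2 fires, +6 burnt)
Step 6: cell (2,4)='.' (+0 fires, +2 burnt)
  fire out at step 6

2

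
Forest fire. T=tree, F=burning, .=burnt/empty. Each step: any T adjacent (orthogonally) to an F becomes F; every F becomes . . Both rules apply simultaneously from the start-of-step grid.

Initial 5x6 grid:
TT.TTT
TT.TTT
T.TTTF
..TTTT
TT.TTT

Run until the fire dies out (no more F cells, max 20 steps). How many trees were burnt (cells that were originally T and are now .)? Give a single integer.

Step 1: +3 fires, +1 burnt (F count now 3)
Step 2: +5 fires, +3 burnt (F count now 5)
Step 3: +5 fires, +5 burnt (F count now 5)
Step 4: +3 fires, +5 burnt (F count now 3)
Step 5: +0 fires, +3 burnt (F count now 0)
Fire out after step 5
Initially T: 23, now '.': 23
Total burnt (originally-T cells now '.'): 16

Answer: 16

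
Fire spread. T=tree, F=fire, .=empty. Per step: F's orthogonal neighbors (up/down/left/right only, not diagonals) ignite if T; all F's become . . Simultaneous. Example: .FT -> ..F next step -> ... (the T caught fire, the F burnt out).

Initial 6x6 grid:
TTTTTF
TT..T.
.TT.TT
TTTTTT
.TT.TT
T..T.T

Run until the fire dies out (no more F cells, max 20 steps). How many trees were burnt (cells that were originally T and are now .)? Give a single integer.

Step 1: +1 fires, +1 burnt (F count now 1)
Step 2: +2 fires, +1 burnt (F count now 2)
Step 3: +2 fires, +2 burnt (F count now 2)
Step 4: +3 fires, +2 burnt (F count now 3)
Step 5: +5 fires, +3 burnt (F count now 5)
Step 6: +4 fires, +5 burnt (F count now 4)
Step 7: +4 fires, +4 burnt (F count now 4)
Step 8: +2 fires, +4 burnt (F count now 2)
Step 9: +0 fires, +2 burnt (F count now 0)
Fire out after step 9
Initially T: 25, now '.': 34
Total burnt (originally-T cells now '.'): 23

Answer: 23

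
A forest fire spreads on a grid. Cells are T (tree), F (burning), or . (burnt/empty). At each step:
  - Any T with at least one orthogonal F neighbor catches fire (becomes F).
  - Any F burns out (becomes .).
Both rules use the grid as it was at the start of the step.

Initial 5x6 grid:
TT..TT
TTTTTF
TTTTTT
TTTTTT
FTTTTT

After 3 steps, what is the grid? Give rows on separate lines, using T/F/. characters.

Step 1: 5 trees catch fire, 2 burn out
  TT..TF
  TTTTF.
  TTTTTF
  FTTTTT
  .FTTTT
Step 2: 7 trees catch fire, 5 burn out
  TT..F.
  TTTF..
  FTTTF.
  .FTTTF
  ..FTTT
Step 3: 8 trees catch fire, 7 burn out
  TT....
  FTF...
  .FTF..
  ..FTF.
  ...FTF

TT....
FTF...
.FTF..
..FTF.
...FTF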